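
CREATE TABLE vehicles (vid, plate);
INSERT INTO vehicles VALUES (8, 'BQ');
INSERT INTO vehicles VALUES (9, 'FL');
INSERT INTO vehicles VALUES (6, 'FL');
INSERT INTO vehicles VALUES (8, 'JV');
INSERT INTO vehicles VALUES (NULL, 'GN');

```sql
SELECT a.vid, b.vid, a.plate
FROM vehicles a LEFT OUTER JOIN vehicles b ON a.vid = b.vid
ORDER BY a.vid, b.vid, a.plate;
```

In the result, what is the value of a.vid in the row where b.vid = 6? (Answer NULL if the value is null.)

LEFT JOIN keeps every row from `vehicles a`; unmatched rows get NULL for `vehicles b`'s columns.
Matching on a.vid = b.vid. A NULL in a compared column never satisfies the condition.
- a[0] vid=8 → 2 match(es) in b → 2 row(s).
- a[1] vid=9 → 1 match(es) in b → 1 row(s).
- a[2] vid=6 → 1 match(es) in b → 1 row(s).
- a[3] vid=8 → 2 match(es) in b → 2 row(s).
- a[4] vid=NULL → no match; kept with NULLs on the b side.

6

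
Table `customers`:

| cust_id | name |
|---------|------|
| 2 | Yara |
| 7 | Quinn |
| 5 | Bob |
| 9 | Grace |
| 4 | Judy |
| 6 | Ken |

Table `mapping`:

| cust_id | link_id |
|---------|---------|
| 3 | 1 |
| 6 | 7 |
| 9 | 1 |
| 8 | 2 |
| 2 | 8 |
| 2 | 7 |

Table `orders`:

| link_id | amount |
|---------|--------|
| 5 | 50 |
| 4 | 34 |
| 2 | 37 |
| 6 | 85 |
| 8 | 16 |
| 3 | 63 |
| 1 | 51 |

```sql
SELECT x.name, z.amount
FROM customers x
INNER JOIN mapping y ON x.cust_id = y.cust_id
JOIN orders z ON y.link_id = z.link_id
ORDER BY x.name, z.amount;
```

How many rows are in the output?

2

Joins associate left-to-right: customers INNER JOIN mapping on cust_id gives 4 intermediate row(s).
Then INNER JOIN `orders z` on link_id: keep only rows whose y.link_id appears in z.
Result: 2 row(s).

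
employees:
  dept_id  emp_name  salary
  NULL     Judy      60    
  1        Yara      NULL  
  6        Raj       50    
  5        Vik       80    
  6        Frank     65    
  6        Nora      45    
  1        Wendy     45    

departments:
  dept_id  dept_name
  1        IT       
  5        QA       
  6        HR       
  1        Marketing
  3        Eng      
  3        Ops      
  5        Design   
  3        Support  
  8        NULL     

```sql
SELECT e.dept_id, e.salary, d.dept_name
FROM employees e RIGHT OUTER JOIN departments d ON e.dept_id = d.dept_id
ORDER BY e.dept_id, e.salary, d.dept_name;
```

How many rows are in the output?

RIGHT JOIN keeps every row from `departments`; unmatched rows get NULL for `employees`'s columns.
Matching on e.dept_id = d.dept_id. A NULL in a compared column never satisfies the condition.
Matched pairs: 9; unmatched d rows kept: 4.
Total: 9 matched + 4 padded = 13 rows.

13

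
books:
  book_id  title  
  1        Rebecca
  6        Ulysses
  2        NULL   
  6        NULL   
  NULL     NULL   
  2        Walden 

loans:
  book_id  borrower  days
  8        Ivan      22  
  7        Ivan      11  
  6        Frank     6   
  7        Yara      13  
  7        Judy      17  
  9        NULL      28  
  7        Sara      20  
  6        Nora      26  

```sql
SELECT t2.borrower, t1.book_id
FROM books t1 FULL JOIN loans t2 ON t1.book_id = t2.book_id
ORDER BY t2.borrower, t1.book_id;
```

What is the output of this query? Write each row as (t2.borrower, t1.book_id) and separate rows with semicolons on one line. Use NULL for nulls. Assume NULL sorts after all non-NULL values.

FULL OUTER JOIN keeps every row from both sides; unmatched rows get NULL for the other side's columns.
Matching on t1.book_id = t2.book_id. A NULL in a compared column never satisfies the condition.
Matched pairs: 4; unmatched t1 rows kept: 4; unmatched t2 rows kept: 6.

(Frank, 6); (Frank, 6); (Ivan, NULL); (Ivan, NULL); (Judy, NULL); (Nora, 6); (Nora, 6); (Sara, NULL); (Yara, NULL); (NULL, 1); (NULL, 2); (NULL, 2); (NULL, NULL); (NULL, NULL)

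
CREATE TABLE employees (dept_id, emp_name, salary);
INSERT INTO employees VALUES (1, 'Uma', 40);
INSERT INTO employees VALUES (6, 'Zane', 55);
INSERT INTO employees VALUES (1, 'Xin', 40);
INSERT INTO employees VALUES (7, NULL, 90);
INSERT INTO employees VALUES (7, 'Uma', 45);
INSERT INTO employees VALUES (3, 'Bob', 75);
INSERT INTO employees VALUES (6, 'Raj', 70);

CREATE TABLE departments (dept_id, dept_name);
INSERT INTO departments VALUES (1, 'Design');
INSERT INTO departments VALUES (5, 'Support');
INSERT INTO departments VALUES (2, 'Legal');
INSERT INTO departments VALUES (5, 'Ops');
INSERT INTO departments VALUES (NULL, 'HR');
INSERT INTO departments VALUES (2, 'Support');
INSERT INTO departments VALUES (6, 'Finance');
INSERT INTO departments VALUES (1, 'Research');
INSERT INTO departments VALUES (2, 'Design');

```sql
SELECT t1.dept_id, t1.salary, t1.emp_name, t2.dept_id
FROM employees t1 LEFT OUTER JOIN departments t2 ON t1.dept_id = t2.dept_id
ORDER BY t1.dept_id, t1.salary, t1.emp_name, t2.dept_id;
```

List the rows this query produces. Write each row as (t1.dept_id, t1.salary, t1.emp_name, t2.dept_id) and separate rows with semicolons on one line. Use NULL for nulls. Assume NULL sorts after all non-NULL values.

(1, 40, Uma, 1); (1, 40, Uma, 1); (1, 40, Xin, 1); (1, 40, Xin, 1); (3, 75, Bob, NULL); (6, 55, Zane, 6); (6, 70, Raj, 6); (7, 45, Uma, NULL); (7, 90, NULL, NULL)

LEFT JOIN keeps every row from `employees`; unmatched rows get NULL for `departments`'s columns.
Matching on t1.dept_id = t2.dept_id. A NULL in a compared column never satisfies the condition.
- t1[0] dept_id=1 → 2 match(es) in t2 → 2 row(s).
- t1[1] dept_id=6 → 1 match(es) in t2 → 1 row(s).
- t1[2] dept_id=1 → 2 match(es) in t2 → 2 row(s).
- t1[3] dept_id=7 → no match; kept with NULLs on the t2 side.
- t1[4] dept_id=7 → no match; kept with NULLs on the t2 side.
- t1[5] dept_id=3 → no match; kept with NULLs on the t2 side.
- t1[6] dept_id=6 → 1 match(es) in t2 → 1 row(s).
After projecting and ordering:
t1.dept_id | t1.salary | t1.emp_name | t2.dept_id
1 | 40 | Uma | 1
1 | 40 | Uma | 1
1 | 40 | Xin | 1
1 | 40 | Xin | 1
3 | 75 | Bob | NULL
6 | 55 | Zane | 6
6 | 70 | Raj | 6
7 | 45 | Uma | NULL
7 | 90 | NULL | NULL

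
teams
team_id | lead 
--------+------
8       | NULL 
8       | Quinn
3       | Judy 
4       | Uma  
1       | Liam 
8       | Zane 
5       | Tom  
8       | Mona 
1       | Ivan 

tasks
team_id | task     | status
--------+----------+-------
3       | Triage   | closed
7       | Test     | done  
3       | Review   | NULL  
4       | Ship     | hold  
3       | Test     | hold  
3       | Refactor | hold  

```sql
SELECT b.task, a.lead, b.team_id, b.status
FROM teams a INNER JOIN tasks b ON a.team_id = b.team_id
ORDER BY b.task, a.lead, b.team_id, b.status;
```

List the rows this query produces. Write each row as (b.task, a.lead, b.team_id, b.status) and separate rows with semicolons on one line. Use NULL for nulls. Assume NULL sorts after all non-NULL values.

(Refactor, Judy, 3, hold); (Review, Judy, 3, NULL); (Ship, Uma, 4, hold); (Test, Judy, 3, hold); (Triage, Judy, 3, closed)

INNER JOIN keeps only pairs where the ON condition holds.
Matching on a.team_id = b.team_id.
- a row (team_id=8): no match → dropped.
- a row (team_id=8): no match → dropped.
- a row (team_id=3): matches 4 b row(s) → 4 output row(s).
- a row (team_id=4): matches 1 b row(s) → 1 output row(s).
- a row (team_id=1): no match → dropped.
- a row (team_id=8): no match → dropped.
- a row (team_id=5): no match → dropped.
- a row (team_id=8): no match → dropped.
- a row (team_id=1): no match → dropped.
After projecting and ordering:
b.task | a.lead | b.team_id | b.status
Refactor | Judy | 3 | hold
Review | Judy | 3 | NULL
Ship | Uma | 4 | hold
Test | Judy | 3 | hold
Triage | Judy | 3 | closed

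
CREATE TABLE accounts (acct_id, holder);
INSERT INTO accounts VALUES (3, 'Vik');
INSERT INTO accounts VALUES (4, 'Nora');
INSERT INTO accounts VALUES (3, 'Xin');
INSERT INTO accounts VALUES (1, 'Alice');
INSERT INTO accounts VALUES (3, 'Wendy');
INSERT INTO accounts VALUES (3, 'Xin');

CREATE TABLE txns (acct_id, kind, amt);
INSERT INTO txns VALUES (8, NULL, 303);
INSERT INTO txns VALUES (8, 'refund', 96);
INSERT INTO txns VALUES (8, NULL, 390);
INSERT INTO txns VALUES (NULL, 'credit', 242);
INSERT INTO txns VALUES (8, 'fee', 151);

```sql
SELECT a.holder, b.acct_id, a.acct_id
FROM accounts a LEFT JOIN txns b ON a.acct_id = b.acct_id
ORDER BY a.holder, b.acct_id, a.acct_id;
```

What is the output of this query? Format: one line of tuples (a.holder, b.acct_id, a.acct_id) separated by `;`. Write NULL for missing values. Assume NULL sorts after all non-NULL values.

(Alice, NULL, 1); (Nora, NULL, 4); (Vik, NULL, 3); (Wendy, NULL, 3); (Xin, NULL, 3); (Xin, NULL, 3)

LEFT JOIN keeps every row from `accounts`; unmatched rows get NULL for `txns`'s columns.
Matching on a.acct_id = b.acct_id. A NULL in a compared column never satisfies the condition.
Matched pairs: 0; unmatched a rows kept: 6.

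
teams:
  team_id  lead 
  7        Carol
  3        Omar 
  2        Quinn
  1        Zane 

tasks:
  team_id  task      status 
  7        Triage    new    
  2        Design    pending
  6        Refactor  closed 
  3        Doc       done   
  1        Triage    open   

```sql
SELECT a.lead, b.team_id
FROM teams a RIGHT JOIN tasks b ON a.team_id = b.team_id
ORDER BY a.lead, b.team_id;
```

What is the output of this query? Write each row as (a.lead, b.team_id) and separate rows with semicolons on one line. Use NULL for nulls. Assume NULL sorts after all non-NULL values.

(Carol, 7); (Omar, 3); (Quinn, 2); (Zane, 1); (NULL, 6)

RIGHT JOIN keeps every row from `tasks`; unmatched rows get NULL for `teams`'s columns.
Matching on a.team_id = b.team_id.
- team_id=7: 1 matching b row(s), so 1 row(s) emitted.
- team_id=3: 1 matching b row(s), so 1 row(s) emitted.
- team_id=2: 1 matching b row(s), so 1 row(s) emitted.
- team_id=1: 1 matching b row(s), so 1 row(s) emitted.
- plus 1 unmatched b row(s), each kept with NULL a columns.
After projecting and ordering:
a.lead | b.team_id
Carol | 7
Omar | 3
Quinn | 2
Zane | 1
NULL | 6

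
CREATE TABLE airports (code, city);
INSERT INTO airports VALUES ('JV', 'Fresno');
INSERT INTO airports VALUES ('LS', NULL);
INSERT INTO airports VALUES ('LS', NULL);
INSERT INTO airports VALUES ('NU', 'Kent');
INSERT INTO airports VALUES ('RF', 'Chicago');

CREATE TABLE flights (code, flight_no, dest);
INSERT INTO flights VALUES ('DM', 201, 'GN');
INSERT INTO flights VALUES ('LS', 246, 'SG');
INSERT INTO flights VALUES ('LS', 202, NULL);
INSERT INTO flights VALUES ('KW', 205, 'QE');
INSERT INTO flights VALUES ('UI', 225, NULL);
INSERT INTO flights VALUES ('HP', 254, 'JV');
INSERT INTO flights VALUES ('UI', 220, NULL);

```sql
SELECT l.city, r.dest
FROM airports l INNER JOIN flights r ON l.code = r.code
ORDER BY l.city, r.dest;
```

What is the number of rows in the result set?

INNER JOIN keeps only pairs where the ON condition holds.
Matching on l.code = r.code.
Matched pairs: 4.
Total: 4 rows.

4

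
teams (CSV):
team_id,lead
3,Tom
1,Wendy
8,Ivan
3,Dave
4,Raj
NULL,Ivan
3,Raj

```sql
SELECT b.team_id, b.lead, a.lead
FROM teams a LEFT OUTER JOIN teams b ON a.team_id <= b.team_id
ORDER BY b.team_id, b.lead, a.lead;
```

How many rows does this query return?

LEFT JOIN keeps every row from `teams a`; unmatched rows get NULL for `teams b`'s columns.
Matching on a.team_id <= b.team_id. A NULL in a compared column never satisfies the condition.
Matched pairs: 24; unmatched a rows kept: 1.
Total: 24 matched + 1 padded = 25 rows.

25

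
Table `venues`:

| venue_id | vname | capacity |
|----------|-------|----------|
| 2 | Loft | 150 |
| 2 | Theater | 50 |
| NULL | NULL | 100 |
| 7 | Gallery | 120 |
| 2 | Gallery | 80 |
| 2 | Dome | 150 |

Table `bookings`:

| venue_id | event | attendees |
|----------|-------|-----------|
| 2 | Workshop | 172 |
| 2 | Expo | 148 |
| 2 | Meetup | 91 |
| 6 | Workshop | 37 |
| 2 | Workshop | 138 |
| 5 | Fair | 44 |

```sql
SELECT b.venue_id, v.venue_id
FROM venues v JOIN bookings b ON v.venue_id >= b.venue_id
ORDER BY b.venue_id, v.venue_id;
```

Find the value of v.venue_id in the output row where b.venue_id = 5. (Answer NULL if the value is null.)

INNER JOIN keeps only pairs where the ON condition holds.
Matching on v.venue_id >= b.venue_id. A NULL in a compared column never satisfies the condition.
- venue_id=2: 4 matching b row(s), so 4 row(s) emitted.
- venue_id=2: 4 matching b row(s), so 4 row(s) emitted.
- venue_id=NULL: no matching b row, dropped.
- venue_id=7: 6 matching b row(s), so 6 row(s) emitted.
- venue_id=2: 4 matching b row(s), so 4 row(s) emitted.
- venue_id=2: 4 matching b row(s), so 4 row(s) emitted.

7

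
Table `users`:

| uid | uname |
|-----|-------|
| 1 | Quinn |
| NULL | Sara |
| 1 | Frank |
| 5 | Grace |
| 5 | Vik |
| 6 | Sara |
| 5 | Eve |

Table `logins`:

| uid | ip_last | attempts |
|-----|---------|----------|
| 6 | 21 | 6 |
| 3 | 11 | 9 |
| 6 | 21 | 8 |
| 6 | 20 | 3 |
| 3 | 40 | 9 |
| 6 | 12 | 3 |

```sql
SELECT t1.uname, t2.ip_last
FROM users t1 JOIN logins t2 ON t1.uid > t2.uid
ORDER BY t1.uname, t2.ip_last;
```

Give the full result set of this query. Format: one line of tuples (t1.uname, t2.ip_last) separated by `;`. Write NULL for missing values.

(Eve, 11); (Eve, 40); (Grace, 11); (Grace, 40); (Sara, 11); (Sara, 40); (Vik, 11); (Vik, 40)

INNER JOIN keeps only pairs where the ON condition holds.
Matching on t1.uid > t2.uid. A NULL in a compared column never satisfies the condition.
- t1[0] uid=1 → no match; dropped.
- t1[1] uid=NULL → no match; dropped.
- t1[2] uid=1 → no match; dropped.
- t1[3] uid=5 → 2 match(es) in t2 → 2 row(s).
- t1[4] uid=5 → 2 match(es) in t2 → 2 row(s).
- t1[5] uid=6 → 2 match(es) in t2 → 2 row(s).
- t1[6] uid=5 → 2 match(es) in t2 → 2 row(s).
After projecting and ordering:
t1.uname | t2.ip_last
Eve | 11
Eve | 40
Grace | 11
Grace | 40
Sara | 11
Sara | 40
Vik | 11
Vik | 40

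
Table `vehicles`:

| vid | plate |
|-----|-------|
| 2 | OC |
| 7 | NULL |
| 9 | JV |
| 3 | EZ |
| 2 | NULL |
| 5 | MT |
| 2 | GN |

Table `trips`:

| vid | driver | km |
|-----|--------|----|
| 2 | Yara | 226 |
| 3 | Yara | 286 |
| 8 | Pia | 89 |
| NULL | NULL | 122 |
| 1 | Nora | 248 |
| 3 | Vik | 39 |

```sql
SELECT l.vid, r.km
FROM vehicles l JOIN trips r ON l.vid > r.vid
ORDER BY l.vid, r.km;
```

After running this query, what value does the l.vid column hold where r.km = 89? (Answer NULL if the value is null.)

9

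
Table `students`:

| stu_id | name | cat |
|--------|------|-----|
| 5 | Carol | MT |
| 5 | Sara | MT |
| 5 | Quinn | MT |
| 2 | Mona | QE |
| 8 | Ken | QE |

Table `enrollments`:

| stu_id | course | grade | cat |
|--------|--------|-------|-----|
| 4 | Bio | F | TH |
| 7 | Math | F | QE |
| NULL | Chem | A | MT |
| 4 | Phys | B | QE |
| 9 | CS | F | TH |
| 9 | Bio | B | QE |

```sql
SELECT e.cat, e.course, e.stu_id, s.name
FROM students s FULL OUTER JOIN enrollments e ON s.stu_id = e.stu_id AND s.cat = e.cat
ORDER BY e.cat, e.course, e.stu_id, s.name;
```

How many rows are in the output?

11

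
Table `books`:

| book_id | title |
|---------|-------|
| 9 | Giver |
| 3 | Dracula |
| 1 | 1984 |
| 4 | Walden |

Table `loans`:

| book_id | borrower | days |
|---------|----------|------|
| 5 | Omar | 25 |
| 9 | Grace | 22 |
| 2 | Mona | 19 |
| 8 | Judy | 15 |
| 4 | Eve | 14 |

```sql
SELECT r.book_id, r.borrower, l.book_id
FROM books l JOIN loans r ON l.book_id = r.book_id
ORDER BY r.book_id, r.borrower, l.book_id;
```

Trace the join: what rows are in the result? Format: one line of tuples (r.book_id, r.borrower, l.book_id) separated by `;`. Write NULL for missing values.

INNER JOIN keeps only pairs where the ON condition holds.
Matching on l.book_id = r.book_id.
Matched pairs: 2.

(4, Eve, 4); (9, Grace, 9)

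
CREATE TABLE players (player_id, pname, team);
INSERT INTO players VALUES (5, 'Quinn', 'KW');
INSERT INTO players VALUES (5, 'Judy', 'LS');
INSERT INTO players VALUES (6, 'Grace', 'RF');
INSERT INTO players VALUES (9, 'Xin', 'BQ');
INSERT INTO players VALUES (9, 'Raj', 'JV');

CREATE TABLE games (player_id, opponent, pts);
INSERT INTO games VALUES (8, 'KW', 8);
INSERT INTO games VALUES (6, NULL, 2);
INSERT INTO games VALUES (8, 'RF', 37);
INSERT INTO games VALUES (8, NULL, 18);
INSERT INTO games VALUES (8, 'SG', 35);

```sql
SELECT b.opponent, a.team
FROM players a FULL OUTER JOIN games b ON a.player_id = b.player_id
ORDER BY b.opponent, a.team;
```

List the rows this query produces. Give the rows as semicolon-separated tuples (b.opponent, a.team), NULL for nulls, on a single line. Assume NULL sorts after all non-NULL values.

(KW, NULL); (RF, NULL); (SG, NULL); (NULL, BQ); (NULL, JV); (NULL, KW); (NULL, LS); (NULL, RF); (NULL, NULL)

FULL OUTER JOIN keeps every row from both sides; unmatched rows get NULL for the other side's columns.
Matching on a.player_id = b.player_id.
- a row (player_id=5): no match → kept, b columns NULL.
- a row (player_id=5): no match → kept, b columns NULL.
- a row (player_id=6): matches 1 b row(s) → 1 output row(s).
- a row (player_id=9): no match → kept, b columns NULL.
- a row (player_id=9): no match → kept, b columns NULL.
- 4 b row(s) had no a match → kept, a columns NULL.
After projecting and ordering:
b.opponent | a.team
KW | NULL
RF | NULL
SG | NULL
NULL | BQ
NULL | JV
NULL | KW
NULL | LS
NULL | RF
NULL | NULL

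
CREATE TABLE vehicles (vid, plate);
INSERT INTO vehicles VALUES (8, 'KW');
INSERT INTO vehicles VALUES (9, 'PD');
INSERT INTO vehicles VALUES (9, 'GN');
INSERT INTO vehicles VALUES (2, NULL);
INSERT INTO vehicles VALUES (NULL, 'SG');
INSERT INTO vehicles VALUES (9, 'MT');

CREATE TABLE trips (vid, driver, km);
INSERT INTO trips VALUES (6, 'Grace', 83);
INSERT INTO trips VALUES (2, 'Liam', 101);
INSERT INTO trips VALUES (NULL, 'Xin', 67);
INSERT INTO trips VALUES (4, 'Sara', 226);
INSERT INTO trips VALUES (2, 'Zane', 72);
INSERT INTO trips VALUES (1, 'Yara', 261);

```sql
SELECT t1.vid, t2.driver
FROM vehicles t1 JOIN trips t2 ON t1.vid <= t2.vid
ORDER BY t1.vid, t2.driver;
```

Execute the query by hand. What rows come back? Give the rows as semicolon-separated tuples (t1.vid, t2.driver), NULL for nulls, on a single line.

(2, Grace); (2, Liam); (2, Sara); (2, Zane)

INNER JOIN keeps only pairs where the ON condition holds.
Matching on t1.vid <= t2.vid. A NULL in a compared column never satisfies the condition.
Matched pairs: 4.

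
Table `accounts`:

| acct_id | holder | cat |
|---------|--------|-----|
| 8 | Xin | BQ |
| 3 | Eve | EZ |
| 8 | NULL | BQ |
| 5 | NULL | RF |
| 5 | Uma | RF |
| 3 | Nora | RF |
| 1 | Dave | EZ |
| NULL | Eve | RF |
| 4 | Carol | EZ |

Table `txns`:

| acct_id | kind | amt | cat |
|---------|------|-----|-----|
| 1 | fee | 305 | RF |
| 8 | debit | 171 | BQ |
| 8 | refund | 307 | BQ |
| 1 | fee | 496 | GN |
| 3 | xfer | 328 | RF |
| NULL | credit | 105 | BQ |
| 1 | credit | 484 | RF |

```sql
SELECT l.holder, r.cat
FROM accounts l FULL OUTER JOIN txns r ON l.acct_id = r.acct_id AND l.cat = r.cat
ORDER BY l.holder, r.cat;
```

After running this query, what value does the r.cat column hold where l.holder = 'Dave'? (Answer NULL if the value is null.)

NULL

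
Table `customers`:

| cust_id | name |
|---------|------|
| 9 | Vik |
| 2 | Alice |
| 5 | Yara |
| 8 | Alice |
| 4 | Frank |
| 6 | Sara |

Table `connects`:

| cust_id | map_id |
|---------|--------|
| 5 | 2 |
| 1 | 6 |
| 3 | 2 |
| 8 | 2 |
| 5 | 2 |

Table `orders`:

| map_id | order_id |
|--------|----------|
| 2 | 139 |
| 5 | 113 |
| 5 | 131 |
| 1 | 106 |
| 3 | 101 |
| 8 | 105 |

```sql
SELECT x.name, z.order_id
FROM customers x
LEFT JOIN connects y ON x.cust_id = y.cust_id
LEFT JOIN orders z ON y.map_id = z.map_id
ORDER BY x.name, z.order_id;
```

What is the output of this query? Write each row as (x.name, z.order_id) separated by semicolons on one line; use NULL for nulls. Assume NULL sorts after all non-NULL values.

Joins associate left-to-right: customers LEFT JOIN connects on cust_id gives 7 intermediate row(s).
Then LEFT JOIN `orders z` on map_id: each of those 7 rows is kept; rows whose y.map_id has no match in z get NULL for z's columns.

(Alice, 139); (Alice, NULL); (Frank, NULL); (Sara, NULL); (Vik, NULL); (Yara, 139); (Yara, 139)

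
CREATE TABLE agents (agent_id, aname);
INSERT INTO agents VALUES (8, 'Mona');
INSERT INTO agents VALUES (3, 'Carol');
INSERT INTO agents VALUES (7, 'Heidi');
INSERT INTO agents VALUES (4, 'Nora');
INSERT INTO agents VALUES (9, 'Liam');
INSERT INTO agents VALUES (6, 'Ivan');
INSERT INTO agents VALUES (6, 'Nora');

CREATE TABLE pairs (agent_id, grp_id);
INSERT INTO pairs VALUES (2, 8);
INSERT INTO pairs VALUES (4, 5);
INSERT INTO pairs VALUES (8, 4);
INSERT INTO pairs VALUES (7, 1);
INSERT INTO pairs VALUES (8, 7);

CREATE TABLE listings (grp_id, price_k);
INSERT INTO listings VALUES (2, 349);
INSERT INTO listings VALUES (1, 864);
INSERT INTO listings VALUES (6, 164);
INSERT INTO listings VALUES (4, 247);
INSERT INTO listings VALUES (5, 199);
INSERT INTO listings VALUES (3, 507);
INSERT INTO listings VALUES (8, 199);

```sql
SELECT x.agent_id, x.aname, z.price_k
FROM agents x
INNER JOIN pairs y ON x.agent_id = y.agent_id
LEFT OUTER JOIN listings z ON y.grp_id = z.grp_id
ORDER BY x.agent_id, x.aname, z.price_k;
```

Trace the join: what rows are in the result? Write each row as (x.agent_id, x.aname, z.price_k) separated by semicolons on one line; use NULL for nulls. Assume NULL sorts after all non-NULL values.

Joins associate left-to-right: agents INNER JOIN pairs on agent_id gives 4 intermediate row(s).
Then LEFT JOIN `listings z` on grp_id: each of those 4 rows is kept; rows whose y.grp_id has no match in z get NULL for z's columns.

(4, Nora, 199); (7, Heidi, 864); (8, Mona, 247); (8, Mona, NULL)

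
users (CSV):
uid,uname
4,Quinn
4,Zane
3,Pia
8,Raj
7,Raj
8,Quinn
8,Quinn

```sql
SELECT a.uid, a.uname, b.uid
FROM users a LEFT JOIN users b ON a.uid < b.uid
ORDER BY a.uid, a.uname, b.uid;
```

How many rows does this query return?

20

LEFT JOIN keeps every row from `users a`; unmatched rows get NULL for `users b`'s columns.
Matching on a.uid < b.uid.
- a (uid=4) pairs with 4 row(s) of b.
- a (uid=4) pairs with 4 row(s) of b.
- a (uid=3) pairs with 6 row(s) of b.
- a (uid=8) has no partner → padded with NULL.
- a (uid=7) pairs with 3 row(s) of b.
- a (uid=8) has no partner → padded with NULL.
- a (uid=8) has no partner → padded with NULL.
Total: 17 matched + 3 padded = 20 rows.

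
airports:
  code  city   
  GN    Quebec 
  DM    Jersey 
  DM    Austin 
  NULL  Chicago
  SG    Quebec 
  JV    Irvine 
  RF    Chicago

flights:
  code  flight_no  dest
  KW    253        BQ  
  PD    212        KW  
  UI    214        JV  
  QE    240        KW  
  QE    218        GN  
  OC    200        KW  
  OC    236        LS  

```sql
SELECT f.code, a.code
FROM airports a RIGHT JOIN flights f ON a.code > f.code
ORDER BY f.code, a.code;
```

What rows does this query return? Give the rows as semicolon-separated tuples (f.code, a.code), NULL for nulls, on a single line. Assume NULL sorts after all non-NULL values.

RIGHT JOIN keeps every row from `flights`; unmatched rows get NULL for `airports`'s columns.
Matching on a.code > f.code. A NULL in a compared column never satisfies the condition.
- a (code=GN) has no partner in f.
- a (code=DM) has no partner in f.
- a (code=DM) has no partner in f.
- a (code=NULL) has no partner in f.
- a (code=SG) pairs with 6 row(s) of f.
- a (code=JV) has no partner in f.
- a (code=RF) pairs with 6 row(s) of f.
- 1 row(s) from f found no a partner → padded with NULL.

(KW, RF); (KW, SG); (OC, RF); (OC, RF); (OC, SG); (OC, SG); (PD, RF); (PD, SG); (QE, RF); (QE, RF); (QE, SG); (QE, SG); (UI, NULL)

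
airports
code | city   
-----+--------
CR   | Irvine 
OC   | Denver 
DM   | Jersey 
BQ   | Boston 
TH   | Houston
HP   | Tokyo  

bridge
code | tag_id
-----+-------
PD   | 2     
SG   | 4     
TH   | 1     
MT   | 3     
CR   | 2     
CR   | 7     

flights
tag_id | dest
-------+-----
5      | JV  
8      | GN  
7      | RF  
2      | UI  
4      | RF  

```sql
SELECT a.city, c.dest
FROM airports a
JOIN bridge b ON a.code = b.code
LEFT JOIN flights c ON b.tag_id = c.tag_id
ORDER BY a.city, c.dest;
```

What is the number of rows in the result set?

3

Joins associate left-to-right: airports INNER JOIN bridge on code gives 3 intermediate row(s).
Then LEFT JOIN `flights c` on tag_id: each of those 3 rows is kept; rows whose b.tag_id has no match in c get NULL for c's columns.
Result: 3 row(s).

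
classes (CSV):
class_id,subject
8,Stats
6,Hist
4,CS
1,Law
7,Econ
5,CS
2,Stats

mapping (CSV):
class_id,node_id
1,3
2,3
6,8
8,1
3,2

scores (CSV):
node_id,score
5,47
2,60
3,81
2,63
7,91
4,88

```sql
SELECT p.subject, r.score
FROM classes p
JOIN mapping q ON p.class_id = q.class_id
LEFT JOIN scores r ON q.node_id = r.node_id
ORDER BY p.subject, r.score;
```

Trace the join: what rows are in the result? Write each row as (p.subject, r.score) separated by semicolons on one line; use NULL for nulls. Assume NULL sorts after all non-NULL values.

(Hist, NULL); (Law, 81); (Stats, 81); (Stats, NULL)

Joins associate left-to-right: classes INNER JOIN mapping on class_id gives 4 intermediate row(s).
Then LEFT JOIN `scores r` on node_id: each of those 4 rows is kept; rows whose q.node_id has no match in r get NULL for r's columns.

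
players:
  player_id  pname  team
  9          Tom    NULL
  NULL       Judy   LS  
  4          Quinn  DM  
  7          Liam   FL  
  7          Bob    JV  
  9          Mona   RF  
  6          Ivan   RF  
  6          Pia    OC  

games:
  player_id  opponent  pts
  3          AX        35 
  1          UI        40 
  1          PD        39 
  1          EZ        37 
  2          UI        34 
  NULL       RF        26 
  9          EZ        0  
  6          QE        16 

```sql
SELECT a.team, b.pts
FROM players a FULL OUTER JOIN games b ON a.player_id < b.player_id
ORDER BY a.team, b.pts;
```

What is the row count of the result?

FULL OUTER JOIN keeps every row from both sides; unmatched rows get NULL for the other side's columns.
Matching on a.player_id < b.player_id. A NULL in a compared column never satisfies the condition.
- a[0] player_id=9 → no match; kept with NULLs on the b side.
- a[1] player_id=NULL → no match; kept with NULLs on the b side.
- a[2] player_id=4 → 2 match(es) in b → 2 row(s).
- a[3] player_id=7 → 1 match(es) in b → 1 row(s).
- a[4] player_id=7 → 1 match(es) in b → 1 row(s).
- a[5] player_id=9 → no match; kept with NULLs on the b side.
- a[6] player_id=6 → 1 match(es) in b → 1 row(s).
- a[7] player_id=6 → 1 match(es) in b → 1 row(s).
- 6 b row(s) had no a match → kept, a columns NULL.
Total: 6 matched + 9 padded = 15 rows.

15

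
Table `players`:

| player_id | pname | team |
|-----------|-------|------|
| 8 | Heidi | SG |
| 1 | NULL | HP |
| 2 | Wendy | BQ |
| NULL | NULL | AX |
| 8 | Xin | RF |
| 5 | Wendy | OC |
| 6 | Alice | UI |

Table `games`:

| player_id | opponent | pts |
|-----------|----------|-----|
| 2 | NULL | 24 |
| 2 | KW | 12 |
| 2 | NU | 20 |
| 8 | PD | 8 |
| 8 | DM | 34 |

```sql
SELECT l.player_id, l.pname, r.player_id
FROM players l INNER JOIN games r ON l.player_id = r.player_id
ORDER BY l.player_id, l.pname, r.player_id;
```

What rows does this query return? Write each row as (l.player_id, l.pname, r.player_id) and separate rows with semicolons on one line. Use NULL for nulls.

(2, Wendy, 2); (2, Wendy, 2); (2, Wendy, 2); (8, Heidi, 8); (8, Heidi, 8); (8, Xin, 8); (8, Xin, 8)

INNER JOIN keeps only pairs where the ON condition holds.
Matching on l.player_id = r.player_id. A NULL in a compared column never satisfies the condition.
Matched pairs: 7.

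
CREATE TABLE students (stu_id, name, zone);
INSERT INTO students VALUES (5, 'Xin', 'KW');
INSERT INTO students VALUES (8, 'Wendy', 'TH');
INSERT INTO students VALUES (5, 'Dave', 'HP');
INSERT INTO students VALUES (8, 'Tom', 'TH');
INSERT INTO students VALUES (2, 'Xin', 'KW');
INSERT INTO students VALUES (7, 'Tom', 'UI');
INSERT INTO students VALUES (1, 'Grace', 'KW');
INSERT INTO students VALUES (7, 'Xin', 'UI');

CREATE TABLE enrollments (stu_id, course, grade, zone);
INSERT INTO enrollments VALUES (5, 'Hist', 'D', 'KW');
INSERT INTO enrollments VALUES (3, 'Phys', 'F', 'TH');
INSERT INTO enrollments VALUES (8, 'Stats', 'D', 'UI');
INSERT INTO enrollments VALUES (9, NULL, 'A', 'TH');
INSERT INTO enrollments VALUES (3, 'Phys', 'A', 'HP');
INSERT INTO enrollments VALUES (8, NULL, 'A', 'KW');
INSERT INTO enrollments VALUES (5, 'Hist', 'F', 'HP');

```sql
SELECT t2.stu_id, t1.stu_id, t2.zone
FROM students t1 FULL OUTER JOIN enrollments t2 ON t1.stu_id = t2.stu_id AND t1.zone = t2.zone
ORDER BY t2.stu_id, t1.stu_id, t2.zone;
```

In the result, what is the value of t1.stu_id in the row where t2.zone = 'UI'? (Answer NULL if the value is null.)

NULL

FULL OUTER JOIN keeps every row from both sides; unmatched rows get NULL for the other side's columns.
Matching on t1.stu_id = t2.stu_id AND t1.zone = t2.zone.
- t1 (stu_id=5, zone=KW) pairs with 1 row(s) of t2.
- t1 (stu_id=8, zone=TH) has no partner → padded with NULL.
- t1 (stu_id=5, zone=HP) pairs with 1 row(s) of t2.
- t1 (stu_id=8, zone=TH) has no partner → padded with NULL.
- t1 (stu_id=2, zone=KW) has no partner → padded with NULL.
- t1 (stu_id=7, zone=UI) has no partner → padded with NULL.
- t1 (stu_id=1, zone=KW) has no partner → padded with NULL.
- t1 (stu_id=7, zone=UI) has no partner → padded with NULL.
- plus 5 unmatched t2 row(s), each kept with NULL t1 columns.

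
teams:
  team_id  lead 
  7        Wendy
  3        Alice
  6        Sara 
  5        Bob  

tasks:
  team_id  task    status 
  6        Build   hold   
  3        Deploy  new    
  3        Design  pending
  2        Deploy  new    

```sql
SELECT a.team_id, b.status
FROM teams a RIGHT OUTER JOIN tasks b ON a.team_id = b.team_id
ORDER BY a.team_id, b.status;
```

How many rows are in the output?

4

RIGHT JOIN keeps every row from `tasks`; unmatched rows get NULL for `teams`'s columns.
Matching on a.team_id = b.team_id.
- a row (team_id=7): no match.
- a row (team_id=3): matches 2 b row(s) → 2 output row(s).
- a row (team_id=6): matches 1 b row(s) → 1 output row(s).
- a row (team_id=5): no match.
- plus 1 unmatched b row(s), each kept with NULL a columns.
Total: 3 matched + 1 padded = 4 rows.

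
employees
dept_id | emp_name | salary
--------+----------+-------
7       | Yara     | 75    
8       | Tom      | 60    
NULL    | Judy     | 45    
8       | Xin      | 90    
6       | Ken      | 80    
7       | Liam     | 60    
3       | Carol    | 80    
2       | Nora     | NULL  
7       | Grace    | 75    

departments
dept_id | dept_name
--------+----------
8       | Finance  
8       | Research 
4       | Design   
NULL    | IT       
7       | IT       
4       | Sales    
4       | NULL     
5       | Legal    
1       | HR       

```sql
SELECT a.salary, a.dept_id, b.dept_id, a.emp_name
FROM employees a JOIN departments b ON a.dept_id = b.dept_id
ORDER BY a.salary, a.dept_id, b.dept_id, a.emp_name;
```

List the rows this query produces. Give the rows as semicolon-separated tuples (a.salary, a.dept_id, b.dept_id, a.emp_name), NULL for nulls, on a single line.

(60, 7, 7, Liam); (60, 8, 8, Tom); (60, 8, 8, Tom); (75, 7, 7, Grace); (75, 7, 7, Yara); (90, 8, 8, Xin); (90, 8, 8, Xin)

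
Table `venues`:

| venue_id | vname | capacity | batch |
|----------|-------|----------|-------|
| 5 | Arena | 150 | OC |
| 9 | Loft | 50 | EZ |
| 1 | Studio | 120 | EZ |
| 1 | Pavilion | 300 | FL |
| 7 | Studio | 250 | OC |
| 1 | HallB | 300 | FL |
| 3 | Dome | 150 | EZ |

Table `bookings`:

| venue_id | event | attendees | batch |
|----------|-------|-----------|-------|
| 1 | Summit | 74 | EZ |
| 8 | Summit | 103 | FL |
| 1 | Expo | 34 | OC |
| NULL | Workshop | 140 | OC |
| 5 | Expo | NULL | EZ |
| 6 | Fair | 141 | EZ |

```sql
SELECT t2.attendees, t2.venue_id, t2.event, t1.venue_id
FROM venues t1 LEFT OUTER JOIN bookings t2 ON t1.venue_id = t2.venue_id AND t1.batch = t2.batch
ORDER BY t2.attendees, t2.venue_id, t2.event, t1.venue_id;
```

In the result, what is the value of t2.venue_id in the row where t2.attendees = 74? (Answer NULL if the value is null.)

LEFT JOIN keeps every row from `venues`; unmatched rows get NULL for `bookings`'s columns.
Matching on t1.venue_id = t2.venue_id AND t1.batch = t2.batch. A NULL in a compared column never satisfies the condition.
- venue_id=5, batch=OC: no t2 row matches, row kept with t2 columns NULL.
- venue_id=9, batch=EZ: no t2 row matches, row kept with t2 columns NULL.
- venue_id=1, batch=EZ: 1 matching t2 row(s), so 1 row(s) emitted.
- venue_id=1, batch=FL: no t2 row matches, row kept with t2 columns NULL.
- venue_id=7, batch=OC: no t2 row matches, row kept with t2 columns NULL.
- venue_id=1, batch=FL: no t2 row matches, row kept with t2 columns NULL.
- venue_id=3, batch=EZ: no t2 row matches, row kept with t2 columns NULL.

1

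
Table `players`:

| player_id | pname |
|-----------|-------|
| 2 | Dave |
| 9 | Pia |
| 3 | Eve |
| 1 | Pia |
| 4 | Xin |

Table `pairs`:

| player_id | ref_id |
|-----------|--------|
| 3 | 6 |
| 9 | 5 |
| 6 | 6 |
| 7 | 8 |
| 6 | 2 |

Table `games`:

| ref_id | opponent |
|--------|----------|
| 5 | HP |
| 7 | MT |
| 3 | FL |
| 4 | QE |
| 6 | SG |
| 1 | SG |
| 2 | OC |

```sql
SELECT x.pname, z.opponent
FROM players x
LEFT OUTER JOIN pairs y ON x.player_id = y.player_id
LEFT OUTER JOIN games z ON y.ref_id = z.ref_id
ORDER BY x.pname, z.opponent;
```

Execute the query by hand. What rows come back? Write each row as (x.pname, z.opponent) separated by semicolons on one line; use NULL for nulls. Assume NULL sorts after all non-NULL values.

(Dave, NULL); (Eve, SG); (Pia, HP); (Pia, NULL); (Xin, NULL)

Joins associate left-to-right: players LEFT JOIN pairs on player_id gives 5 intermediate row(s).
Then LEFT JOIN `games z` on ref_id: each of those 5 rows is kept; rows whose y.ref_id has no match in z get NULL for z's columns.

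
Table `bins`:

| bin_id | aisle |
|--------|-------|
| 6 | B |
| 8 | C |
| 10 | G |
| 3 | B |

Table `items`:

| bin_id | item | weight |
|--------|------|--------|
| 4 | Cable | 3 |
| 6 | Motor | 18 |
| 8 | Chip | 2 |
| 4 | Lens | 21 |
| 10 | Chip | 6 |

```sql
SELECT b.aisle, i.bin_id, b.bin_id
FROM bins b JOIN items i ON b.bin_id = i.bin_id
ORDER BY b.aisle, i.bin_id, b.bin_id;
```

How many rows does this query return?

INNER JOIN keeps only pairs where the ON condition holds.
Matching on b.bin_id = i.bin_id.
Matched pairs: 3.
Total: 3 rows.

3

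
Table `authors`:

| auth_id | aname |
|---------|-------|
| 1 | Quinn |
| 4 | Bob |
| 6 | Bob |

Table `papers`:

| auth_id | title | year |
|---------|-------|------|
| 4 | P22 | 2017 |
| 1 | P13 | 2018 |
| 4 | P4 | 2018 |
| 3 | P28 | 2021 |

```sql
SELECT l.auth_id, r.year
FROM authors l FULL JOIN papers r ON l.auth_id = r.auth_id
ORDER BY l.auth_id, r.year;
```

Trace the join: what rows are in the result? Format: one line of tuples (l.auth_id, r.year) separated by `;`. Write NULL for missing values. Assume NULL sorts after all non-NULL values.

(1, 2018); (4, 2017); (4, 2018); (6, NULL); (NULL, 2021)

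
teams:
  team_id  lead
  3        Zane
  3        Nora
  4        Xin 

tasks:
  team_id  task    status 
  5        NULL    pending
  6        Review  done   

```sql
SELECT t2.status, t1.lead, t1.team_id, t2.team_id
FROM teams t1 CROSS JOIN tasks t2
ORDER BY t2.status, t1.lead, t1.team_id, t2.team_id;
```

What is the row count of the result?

6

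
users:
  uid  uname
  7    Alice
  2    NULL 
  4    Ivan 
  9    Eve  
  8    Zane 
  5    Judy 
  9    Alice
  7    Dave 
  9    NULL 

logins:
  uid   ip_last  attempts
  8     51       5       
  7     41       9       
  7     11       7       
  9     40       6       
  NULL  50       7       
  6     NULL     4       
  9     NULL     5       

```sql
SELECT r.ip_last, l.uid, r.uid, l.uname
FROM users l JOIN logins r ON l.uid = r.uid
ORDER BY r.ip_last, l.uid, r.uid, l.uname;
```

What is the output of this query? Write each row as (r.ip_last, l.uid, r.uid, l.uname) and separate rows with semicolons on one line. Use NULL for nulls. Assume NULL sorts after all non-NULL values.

(11, 7, 7, Alice); (11, 7, 7, Dave); (40, 9, 9, Alice); (40, 9, 9, Eve); (40, 9, 9, NULL); (41, 7, 7, Alice); (41, 7, 7, Dave); (51, 8, 8, Zane); (NULL, 9, 9, Alice); (NULL, 9, 9, Eve); (NULL, 9, 9, NULL)

INNER JOIN keeps only pairs where the ON condition holds.
Matching on l.uid = r.uid. A NULL in a compared column never satisfies the condition.
- l (uid=7) pairs with 2 row(s) of r.
- l (uid=2) has no partner → excluded.
- l (uid=4) has no partner → excluded.
- l (uid=9) pairs with 2 row(s) of r.
- l (uid=8) pairs with 1 row(s) of r.
- l (uid=5) has no partner → excluded.
- l (uid=9) pairs with 2 row(s) of r.
- l (uid=7) pairs with 2 row(s) of r.
- l (uid=9) pairs with 2 row(s) of r.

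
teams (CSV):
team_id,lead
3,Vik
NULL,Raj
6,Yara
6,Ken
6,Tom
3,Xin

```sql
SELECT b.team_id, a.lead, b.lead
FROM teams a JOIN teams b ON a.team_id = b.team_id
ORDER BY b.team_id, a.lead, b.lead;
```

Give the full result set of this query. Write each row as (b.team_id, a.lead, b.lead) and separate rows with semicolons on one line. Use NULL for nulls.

(3, Vik, Vik); (3, Vik, Xin); (3, Xin, Vik); (3, Xin, Xin); (6, Ken, Ken); (6, Ken, Tom); (6, Ken, Yara); (6, Tom, Ken); (6, Tom, Tom); (6, Tom, Yara); (6, Yara, Ken); (6, Yara, Tom); (6, Yara, Yara)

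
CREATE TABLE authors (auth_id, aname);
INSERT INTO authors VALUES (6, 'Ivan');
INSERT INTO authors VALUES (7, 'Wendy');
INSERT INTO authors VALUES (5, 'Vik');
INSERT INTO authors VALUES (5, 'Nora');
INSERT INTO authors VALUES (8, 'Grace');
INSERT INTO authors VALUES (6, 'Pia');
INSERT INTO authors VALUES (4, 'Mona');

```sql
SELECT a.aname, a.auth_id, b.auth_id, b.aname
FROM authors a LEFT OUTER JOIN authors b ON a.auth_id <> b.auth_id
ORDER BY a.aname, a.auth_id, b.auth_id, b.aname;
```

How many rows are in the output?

38

LEFT JOIN keeps every row from `authors a`; unmatched rows get NULL for `authors b`'s columns.
Matching on a.auth_id <> b.auth_id.
Matched pairs: 38; unmatched a rows kept: 0.
Total: 38 rows.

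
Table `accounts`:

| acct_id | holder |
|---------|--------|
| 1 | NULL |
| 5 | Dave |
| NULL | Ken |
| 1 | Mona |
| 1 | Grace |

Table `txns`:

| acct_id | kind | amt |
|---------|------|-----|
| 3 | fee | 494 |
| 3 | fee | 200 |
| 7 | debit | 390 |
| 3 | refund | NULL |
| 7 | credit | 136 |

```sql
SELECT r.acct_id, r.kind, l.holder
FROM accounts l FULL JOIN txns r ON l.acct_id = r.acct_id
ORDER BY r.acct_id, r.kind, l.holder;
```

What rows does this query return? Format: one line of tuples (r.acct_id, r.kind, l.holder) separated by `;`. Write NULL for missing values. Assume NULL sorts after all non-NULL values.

(3, fee, NULL); (3, fee, NULL); (3, refund, NULL); (7, credit, NULL); (7, debit, NULL); (NULL, NULL, Dave); (NULL, NULL, Grace); (NULL, NULL, Ken); (NULL, NULL, Mona); (NULL, NULL, NULL)

FULL OUTER JOIN keeps every row from both sides; unmatched rows get NULL for the other side's columns.
Matching on l.acct_id = r.acct_id. A NULL in a compared column never satisfies the condition.
- acct_id=1: no r row matches, row kept with r columns NULL.
- acct_id=5: no r row matches, row kept with r columns NULL.
- acct_id=NULL: no r row matches, row kept with r columns NULL.
- acct_id=1: no r row matches, row kept with r columns NULL.
- acct_id=1: no r row matches, row kept with r columns NULL.
- 5 r row(s) had no l match → kept, l columns NULL.
After projecting and ordering:
r.acct_id | r.kind | l.holder
3 | fee | NULL
3 | fee | NULL
3 | refund | NULL
7 | credit | NULL
7 | debit | NULL
NULL | NULL | Dave
NULL | NULL | Grace
NULL | NULL | Ken
NULL | NULL | Mona
NULL | NULL | NULL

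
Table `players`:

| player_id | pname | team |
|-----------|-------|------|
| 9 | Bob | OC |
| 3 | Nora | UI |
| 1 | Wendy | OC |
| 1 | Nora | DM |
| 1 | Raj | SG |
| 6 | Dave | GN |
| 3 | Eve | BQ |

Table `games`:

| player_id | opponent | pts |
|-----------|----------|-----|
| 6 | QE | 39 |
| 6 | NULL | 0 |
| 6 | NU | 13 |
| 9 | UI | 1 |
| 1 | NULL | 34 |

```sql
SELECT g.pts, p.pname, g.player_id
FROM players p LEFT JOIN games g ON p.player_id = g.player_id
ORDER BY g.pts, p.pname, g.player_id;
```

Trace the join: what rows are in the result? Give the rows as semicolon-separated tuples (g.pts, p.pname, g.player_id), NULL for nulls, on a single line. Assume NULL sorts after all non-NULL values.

LEFT JOIN keeps every row from `players`; unmatched rows get NULL for `games`'s columns.
Matching on p.player_id = g.player_id.
- p[0] player_id=9 → 1 match(es) in g → 1 row(s).
- p[1] player_id=3 → no match; kept with NULLs on the g side.
- p[2] player_id=1 → 1 match(es) in g → 1 row(s).
- p[3] player_id=1 → 1 match(es) in g → 1 row(s).
- p[4] player_id=1 → 1 match(es) in g → 1 row(s).
- p[5] player_id=6 → 3 match(es) in g → 3 row(s).
- p[6] player_id=3 → no match; kept with NULLs on the g side.
After projecting and ordering:
g.pts | p.pname | g.player_id
0 | Dave | 6
1 | Bob | 9
13 | Dave | 6
34 | Nora | 1
34 | Raj | 1
34 | Wendy | 1
39 | Dave | 6
NULL | Eve | NULL
NULL | Nora | NULL

(0, Dave, 6); (1, Bob, 9); (13, Dave, 6); (34, Nora, 1); (34, Raj, 1); (34, Wendy, 1); (39, Dave, 6); (NULL, Eve, NULL); (NULL, Nora, NULL)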